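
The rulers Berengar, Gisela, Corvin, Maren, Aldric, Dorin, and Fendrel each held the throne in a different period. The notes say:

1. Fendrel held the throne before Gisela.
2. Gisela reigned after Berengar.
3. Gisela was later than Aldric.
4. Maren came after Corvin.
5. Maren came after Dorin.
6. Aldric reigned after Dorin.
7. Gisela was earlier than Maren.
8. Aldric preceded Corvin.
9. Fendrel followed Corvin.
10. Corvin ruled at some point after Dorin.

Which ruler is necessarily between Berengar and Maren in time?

Gisela

Tracing the constraints gives Berengar → Gisela → Maren, so Gisela sits after Berengar and before Maren.
No other ruler is forced both after Berengar and before Maren.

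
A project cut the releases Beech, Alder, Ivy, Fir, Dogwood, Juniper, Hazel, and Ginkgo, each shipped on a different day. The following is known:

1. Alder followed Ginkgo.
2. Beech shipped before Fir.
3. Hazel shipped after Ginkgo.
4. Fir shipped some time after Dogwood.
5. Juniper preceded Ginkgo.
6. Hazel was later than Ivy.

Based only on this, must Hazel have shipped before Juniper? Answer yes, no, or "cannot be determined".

no

Tracing the constraints gives Juniper → Ginkgo → Hazel, so Juniper must come before Hazel.
That means Hazel cannot be before Juniper.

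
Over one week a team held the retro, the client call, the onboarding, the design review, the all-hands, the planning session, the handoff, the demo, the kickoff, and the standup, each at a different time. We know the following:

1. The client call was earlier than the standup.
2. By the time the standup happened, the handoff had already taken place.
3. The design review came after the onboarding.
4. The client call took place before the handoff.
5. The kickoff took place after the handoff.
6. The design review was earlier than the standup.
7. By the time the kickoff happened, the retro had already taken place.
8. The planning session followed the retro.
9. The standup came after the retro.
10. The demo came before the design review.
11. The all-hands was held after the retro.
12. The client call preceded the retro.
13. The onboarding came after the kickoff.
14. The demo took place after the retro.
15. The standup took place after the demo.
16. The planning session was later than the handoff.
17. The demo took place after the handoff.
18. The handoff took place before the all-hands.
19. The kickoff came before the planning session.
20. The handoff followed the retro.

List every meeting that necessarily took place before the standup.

the client call, the demo, the design review, the handoff, the kickoff, the onboarding, the retro

Directly stated before the standup: the client call, the demo, the design review, the handoff, and the retro.
The kickoff reaches the standup via the kickoff → the onboarding → the design review → the standup.
The onboarding reaches the standup via the onboarding → the design review → the standup.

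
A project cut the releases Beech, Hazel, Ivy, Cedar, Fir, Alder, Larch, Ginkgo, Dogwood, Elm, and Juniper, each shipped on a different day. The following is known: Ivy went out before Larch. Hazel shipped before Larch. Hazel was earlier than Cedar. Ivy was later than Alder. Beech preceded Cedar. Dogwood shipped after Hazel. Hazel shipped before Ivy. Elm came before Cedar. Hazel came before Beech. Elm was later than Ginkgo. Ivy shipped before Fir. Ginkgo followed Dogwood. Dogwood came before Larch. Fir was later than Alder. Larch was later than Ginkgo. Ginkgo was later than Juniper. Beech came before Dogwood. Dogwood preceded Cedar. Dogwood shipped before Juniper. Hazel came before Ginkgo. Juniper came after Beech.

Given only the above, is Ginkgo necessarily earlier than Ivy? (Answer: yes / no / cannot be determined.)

No chain of stated constraints runs from Ginkgo to Ivy, and none runs from Ivy to Ginkgo either.
So the relative order of Ginkgo and Ivy is not fixed by the given facts.

cannot be determined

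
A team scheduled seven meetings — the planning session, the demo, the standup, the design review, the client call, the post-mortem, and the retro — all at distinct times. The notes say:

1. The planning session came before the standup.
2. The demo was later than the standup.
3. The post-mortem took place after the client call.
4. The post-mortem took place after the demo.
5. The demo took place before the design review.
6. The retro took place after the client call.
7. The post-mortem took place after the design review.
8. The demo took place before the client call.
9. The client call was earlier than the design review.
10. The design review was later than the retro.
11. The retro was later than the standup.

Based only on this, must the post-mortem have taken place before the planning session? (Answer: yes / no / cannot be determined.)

Tracing the constraints gives the planning session → the standup → the demo → the post-mortem, so the planning session must come before the post-mortem.
That means the post-mortem cannot be before the planning session.

no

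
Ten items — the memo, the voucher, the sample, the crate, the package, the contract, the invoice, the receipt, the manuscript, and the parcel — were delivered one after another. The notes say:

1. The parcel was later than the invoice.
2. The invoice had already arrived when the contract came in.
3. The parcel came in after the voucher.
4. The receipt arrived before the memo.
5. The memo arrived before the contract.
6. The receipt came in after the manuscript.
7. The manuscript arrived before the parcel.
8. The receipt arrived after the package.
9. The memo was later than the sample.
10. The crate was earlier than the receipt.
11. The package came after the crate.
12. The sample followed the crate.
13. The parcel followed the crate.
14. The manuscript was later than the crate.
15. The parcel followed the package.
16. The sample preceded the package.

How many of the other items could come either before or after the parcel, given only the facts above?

3

Forced before the parcel: the crate, the invoice, the manuscript, the package, the sample, and the voucher.
That leaves the contract, the memo, and the receipt with no forced order relative to the parcel — 3.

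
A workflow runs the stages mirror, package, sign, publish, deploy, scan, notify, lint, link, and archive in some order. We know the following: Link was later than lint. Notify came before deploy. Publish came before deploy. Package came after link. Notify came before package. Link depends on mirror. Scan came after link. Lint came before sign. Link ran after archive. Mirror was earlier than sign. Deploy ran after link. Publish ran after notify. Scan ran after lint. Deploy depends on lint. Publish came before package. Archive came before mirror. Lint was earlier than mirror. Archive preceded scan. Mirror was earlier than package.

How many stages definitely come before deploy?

Directly stated before deploy: link, lint, notify, and publish.
Archive reaches deploy via archive → link → deploy.
Mirror reaches deploy via mirror → link → deploy.
No chain forces scan (or any of the others) ahead of deploy.
That's archive, link, lint, mirror, notify, and publish — 6 in all.

6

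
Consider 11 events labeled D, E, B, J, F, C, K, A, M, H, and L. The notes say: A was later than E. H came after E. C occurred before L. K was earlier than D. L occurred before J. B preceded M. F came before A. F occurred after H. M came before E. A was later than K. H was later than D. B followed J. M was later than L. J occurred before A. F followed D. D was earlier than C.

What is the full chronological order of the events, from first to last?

The constraints fix every adjacent pair, so only one ordering works:
K → D → C → L → J → B → M → E → H → F → A.

K, D, C, L, J, B, M, E, H, F, A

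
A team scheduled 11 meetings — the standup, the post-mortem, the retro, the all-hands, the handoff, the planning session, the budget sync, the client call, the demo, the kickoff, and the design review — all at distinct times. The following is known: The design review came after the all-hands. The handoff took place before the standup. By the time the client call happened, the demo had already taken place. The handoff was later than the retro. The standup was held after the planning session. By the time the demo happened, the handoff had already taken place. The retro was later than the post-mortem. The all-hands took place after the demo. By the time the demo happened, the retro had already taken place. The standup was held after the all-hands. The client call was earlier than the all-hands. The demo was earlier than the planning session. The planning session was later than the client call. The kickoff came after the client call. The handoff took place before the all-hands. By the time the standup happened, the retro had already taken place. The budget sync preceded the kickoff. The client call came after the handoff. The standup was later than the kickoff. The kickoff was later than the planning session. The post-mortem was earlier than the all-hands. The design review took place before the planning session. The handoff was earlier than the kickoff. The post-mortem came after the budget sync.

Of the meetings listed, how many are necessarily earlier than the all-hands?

6

Directly stated before the all-hands: the client call, the demo, the handoff, and the post-mortem.
The budget sync reaches the all-hands via the budget sync → the post-mortem → the all-hands.
The retro reaches the all-hands via the retro → the handoff → the all-hands.
No chain forces the planning session (or any of the others) ahead of the all-hands.
That's the budget sync, the client call, the demo, the handoff, the post-mortem, and the retro — 6 in all.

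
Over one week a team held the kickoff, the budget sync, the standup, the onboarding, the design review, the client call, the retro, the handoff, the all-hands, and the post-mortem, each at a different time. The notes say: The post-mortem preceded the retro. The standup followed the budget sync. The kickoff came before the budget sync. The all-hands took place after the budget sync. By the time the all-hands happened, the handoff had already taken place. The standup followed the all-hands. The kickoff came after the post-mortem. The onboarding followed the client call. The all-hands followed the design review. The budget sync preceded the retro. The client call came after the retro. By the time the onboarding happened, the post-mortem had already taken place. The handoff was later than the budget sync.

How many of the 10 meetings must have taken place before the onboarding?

5

Directly stated before the onboarding: the client call and the post-mortem.
The budget sync reaches the onboarding via the budget sync → the retro → the client call → the onboarding.
The kickoff reaches the onboarding via the kickoff → the budget sync → the retro → the client call → the onboarding.
The retro reaches the onboarding via the retro → the client call → the onboarding.
That's the budget sync, the client call, the kickoff, the post-mortem, and the retro — 5 in all.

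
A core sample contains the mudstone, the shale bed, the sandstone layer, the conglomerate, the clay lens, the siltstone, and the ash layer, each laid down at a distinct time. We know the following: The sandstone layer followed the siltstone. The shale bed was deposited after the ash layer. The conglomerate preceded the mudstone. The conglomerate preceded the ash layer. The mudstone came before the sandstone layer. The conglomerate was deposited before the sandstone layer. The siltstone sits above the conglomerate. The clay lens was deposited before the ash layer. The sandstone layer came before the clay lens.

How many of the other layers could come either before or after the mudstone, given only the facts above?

Forced before the mudstone: the conglomerate; forced after the mudstone: the ash layer, the clay lens, the sandstone layer, and the shale bed.
That leaves the siltstone with no forced order relative to the mudstone — 1.

1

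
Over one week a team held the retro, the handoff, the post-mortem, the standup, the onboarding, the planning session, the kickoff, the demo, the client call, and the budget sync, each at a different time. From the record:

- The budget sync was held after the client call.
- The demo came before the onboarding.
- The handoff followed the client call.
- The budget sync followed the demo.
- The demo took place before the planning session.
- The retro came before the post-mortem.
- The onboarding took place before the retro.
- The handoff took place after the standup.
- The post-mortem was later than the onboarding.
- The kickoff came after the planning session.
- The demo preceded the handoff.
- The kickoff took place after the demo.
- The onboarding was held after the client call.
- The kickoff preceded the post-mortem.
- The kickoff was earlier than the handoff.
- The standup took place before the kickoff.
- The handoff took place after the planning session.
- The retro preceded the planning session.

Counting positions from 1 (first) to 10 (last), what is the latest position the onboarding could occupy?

The onboarding must come before the handoff, the kickoff, the planning session, the post-mortem, and the retro — 5 meetings forced after it.
Everything else can be placed before the onboarding in some valid order, so the onboarding can sit as late as position 10 − 5 = 5.

5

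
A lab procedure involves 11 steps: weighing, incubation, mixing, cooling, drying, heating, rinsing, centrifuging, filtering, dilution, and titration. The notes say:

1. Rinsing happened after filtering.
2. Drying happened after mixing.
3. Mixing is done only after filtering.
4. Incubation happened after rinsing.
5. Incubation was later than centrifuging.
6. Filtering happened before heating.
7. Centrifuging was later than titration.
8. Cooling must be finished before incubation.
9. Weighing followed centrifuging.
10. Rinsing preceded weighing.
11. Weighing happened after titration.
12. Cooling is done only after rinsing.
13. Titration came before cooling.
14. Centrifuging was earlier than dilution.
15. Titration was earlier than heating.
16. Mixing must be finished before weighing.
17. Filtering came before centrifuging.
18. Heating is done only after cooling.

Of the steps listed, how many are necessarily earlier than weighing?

Directly stated before weighing: centrifuging, mixing, rinsing, and titration.
Filtering reaches weighing via filtering → mixing → weighing.
No chain forces incubation (or any of the others) ahead of weighing.
That's centrifuging, filtering, mixing, rinsing, and titration — 5 in all.

5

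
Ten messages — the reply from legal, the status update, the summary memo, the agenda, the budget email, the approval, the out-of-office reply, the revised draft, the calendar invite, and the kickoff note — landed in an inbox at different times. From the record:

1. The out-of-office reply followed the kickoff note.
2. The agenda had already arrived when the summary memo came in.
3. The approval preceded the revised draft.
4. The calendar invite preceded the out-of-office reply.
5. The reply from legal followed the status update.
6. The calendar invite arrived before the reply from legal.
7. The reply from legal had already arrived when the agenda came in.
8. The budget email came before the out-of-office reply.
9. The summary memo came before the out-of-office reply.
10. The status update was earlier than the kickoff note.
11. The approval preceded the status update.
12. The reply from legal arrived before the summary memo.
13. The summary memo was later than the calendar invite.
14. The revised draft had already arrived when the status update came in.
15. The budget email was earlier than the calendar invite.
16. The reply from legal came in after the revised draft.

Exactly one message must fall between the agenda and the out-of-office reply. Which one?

Tracing the constraints gives the agenda → the summary memo → the out-of-office reply, so the summary memo sits after the agenda and before the out-of-office reply.
No other message is forced both after the agenda and before the out-of-office reply.

the summary memo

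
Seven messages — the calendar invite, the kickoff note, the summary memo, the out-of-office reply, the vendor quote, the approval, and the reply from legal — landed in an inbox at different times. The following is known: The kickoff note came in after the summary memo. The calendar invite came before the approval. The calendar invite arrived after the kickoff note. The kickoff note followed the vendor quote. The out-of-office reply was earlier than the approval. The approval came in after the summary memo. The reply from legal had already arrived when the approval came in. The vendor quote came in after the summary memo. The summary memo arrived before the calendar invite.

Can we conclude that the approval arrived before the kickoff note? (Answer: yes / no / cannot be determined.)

Tracing the constraints gives the kickoff note → the calendar invite → the approval, so the kickoff note must come before the approval.
That means the approval cannot be before the kickoff note.

no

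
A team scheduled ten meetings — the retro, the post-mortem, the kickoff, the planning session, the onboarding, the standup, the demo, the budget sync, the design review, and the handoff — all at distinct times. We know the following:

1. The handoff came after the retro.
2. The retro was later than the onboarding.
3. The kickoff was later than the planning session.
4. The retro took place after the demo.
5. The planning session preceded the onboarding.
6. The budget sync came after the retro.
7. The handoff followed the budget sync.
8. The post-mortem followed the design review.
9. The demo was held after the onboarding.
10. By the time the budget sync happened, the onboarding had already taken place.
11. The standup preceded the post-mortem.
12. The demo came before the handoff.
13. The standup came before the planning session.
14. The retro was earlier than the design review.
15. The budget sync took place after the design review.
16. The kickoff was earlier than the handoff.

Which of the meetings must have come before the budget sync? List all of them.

Directly stated before the budget sync: the design review, the onboarding, and the retro.
The demo reaches the budget sync via the demo → the retro → the budget sync.
The planning session reaches the budget sync via the planning session → the onboarding → the budget sync.
The standup reaches the budget sync via the standup → the planning session → the onboarding → the budget sync.

the demo, the design review, the onboarding, the planning session, the retro, the standup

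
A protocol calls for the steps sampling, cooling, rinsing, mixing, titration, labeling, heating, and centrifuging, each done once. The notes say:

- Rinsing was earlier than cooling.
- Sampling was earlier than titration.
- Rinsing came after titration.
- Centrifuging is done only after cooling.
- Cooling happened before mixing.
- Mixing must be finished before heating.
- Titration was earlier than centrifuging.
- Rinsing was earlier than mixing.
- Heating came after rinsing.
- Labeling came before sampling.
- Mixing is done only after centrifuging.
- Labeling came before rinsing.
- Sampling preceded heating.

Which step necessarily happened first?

labeling

Labeling has a chain of constraints placing it before every other step, so labeling must be first.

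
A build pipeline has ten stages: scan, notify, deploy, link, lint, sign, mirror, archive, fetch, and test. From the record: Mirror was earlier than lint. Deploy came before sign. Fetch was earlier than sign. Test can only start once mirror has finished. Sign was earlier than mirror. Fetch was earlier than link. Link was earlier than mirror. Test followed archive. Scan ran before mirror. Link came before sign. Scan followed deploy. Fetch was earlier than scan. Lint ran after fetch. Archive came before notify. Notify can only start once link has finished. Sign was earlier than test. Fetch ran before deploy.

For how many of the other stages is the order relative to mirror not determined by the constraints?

2

Forced before mirror: deploy, fetch, link, scan, and sign; forced after mirror: lint and test.
That leaves archive and notify with no forced order relative to mirror — 2.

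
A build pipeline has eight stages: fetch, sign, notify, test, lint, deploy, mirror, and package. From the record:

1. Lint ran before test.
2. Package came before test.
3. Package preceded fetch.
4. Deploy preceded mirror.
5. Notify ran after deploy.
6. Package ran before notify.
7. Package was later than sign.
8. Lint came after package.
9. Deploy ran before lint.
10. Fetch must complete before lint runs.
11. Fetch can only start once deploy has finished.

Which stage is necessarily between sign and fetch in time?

Tracing the constraints gives sign → package → fetch, so package sits after sign and before fetch.
No other stage is forced both after sign and before fetch.

package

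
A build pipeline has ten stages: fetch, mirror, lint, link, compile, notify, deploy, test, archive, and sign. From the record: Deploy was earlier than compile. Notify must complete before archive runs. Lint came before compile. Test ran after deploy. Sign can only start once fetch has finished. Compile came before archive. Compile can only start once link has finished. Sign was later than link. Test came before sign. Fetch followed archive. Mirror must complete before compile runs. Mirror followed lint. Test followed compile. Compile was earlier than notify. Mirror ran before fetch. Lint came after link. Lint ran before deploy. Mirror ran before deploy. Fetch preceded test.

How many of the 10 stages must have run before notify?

5

Directly stated before notify: compile.
Deploy reaches notify via deploy → compile → notify.
Link reaches notify via link → compile → notify.
Lint reaches notify via lint → compile → notify.
Likewise mirror reaches notify by chaining the stated constraints.
That's compile, deploy, link, lint, and mirror — 5 in all.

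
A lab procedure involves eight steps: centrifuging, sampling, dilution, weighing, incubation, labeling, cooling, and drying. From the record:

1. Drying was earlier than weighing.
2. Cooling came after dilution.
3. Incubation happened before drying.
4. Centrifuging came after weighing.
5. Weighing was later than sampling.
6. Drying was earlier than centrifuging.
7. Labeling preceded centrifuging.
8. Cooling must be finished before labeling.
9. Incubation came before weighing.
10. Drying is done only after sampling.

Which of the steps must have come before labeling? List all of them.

cooling, dilution

Directly stated before labeling: cooling.
Dilution reaches labeling via dilution → cooling → labeling.
No chain forces drying (or any of the others) ahead of labeling.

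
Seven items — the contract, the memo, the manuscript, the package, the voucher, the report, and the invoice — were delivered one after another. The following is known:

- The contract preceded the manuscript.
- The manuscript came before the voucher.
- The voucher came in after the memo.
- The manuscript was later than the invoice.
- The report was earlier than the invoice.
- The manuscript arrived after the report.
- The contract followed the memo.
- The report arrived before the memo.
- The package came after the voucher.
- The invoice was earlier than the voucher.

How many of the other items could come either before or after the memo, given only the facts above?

1

Forced before the memo: the report; forced after the memo: the contract, the manuscript, the package, and the voucher.
That leaves the invoice with no forced order relative to the memo — 1.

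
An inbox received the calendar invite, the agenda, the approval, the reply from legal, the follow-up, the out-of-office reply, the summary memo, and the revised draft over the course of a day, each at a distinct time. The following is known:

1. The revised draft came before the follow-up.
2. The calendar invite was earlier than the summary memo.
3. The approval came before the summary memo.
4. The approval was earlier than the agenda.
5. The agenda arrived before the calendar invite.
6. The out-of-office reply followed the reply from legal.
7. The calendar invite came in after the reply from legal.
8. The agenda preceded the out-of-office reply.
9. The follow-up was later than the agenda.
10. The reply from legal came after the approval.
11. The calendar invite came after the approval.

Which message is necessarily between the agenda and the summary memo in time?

the calendar invite

Tracing the constraints gives the agenda → the calendar invite → the summary memo, so the calendar invite sits after the agenda and before the summary memo.
No other message is forced both after the agenda and before the summary memo.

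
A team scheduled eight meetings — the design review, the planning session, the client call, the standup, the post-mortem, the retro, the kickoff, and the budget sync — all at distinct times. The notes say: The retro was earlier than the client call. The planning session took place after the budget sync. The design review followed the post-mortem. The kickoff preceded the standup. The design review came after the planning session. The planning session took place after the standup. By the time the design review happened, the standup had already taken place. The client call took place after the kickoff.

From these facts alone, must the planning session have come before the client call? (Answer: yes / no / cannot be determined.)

cannot be determined

No chain of stated constraints runs from the planning session to the client call, and none runs from the client call to the planning session either.
So the relative order of the planning session and the client call is not fixed by the given facts.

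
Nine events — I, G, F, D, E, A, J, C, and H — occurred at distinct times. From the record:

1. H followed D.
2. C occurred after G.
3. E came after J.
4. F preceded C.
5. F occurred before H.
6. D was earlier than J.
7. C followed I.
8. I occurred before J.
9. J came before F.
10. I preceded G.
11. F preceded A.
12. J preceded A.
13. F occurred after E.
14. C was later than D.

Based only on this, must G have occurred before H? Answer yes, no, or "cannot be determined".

cannot be determined

No chain of stated constraints runs from G to H, and none runs from H to G either.
So the relative order of G and H is not fixed by the given facts.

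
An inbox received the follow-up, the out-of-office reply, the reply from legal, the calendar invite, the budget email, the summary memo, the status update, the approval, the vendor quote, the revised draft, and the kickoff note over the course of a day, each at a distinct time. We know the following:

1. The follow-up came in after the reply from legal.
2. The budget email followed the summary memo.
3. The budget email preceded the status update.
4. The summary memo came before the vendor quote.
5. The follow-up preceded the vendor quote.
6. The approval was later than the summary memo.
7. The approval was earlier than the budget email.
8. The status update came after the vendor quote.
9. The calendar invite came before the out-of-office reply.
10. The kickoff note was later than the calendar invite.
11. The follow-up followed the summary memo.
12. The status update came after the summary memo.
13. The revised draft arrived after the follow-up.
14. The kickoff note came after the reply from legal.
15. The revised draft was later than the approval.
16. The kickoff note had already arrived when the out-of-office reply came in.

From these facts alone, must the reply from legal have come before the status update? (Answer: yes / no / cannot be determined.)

Chain the constraints: the reply from legal → the follow-up → the vendor quote → the status update. Each link is directly stated, so the reply from legal comes before the status update.

yes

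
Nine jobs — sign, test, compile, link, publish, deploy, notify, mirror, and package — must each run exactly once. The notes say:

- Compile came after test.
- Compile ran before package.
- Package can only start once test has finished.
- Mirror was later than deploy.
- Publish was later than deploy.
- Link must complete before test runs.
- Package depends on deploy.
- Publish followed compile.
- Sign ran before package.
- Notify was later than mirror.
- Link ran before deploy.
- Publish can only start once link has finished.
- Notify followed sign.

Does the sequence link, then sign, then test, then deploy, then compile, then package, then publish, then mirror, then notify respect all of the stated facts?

yes

Check each stated constraint against the proposed order — e.g. link is ahead of publish; sign is ahead of notify. Every pair is in the required order; nothing is violated.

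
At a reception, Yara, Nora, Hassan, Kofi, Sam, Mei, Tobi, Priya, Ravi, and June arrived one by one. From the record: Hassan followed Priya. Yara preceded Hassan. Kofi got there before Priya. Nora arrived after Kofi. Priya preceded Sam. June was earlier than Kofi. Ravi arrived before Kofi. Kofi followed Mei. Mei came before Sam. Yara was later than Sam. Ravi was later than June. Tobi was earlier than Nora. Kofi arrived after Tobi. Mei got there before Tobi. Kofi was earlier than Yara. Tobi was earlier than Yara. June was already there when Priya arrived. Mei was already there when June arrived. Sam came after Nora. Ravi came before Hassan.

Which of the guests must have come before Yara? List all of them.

Directly stated before Yara: Kofi, Sam, and Tobi.
June reaches Yara via June → Kofi → Yara.
Mei reaches Yara via Mei → Sam → Yara.
Nora reaches Yara via Nora → Sam → Yara.
Likewise Priya and Ravi each reach Yara by chaining the stated constraints.
No chain forces Hassan ahead of Yara.

June, Kofi, Mei, Nora, Priya, Ravi, Sam, Tobi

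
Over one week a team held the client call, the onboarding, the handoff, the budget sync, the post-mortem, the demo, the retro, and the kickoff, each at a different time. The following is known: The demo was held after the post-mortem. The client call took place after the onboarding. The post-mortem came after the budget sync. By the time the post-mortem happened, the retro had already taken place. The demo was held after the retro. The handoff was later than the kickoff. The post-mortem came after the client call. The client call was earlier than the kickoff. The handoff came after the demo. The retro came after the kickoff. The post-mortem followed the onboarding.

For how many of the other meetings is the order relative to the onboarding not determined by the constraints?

1

Forced after the onboarding: the client call, the demo, the handoff, the kickoff, the post-mortem, and the retro.
That leaves the budget sync with no forced order relative to the onboarding — 1.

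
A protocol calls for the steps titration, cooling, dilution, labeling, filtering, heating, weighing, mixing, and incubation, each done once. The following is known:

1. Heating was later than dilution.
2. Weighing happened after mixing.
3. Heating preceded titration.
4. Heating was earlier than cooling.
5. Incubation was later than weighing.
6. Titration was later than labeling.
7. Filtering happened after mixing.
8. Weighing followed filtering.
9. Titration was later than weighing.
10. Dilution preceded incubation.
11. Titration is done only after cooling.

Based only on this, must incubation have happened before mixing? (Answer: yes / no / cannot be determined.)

Tracing the constraints gives mixing → weighing → incubation, so mixing must come before incubation.
That means incubation cannot be before mixing.

no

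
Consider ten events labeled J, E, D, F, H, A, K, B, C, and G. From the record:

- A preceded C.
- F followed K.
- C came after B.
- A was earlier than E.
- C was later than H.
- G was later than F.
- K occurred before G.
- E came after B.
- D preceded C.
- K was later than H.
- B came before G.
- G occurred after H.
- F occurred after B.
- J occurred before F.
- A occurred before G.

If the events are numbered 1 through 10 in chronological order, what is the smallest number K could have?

H must come before K — 1 forced predecessor.
Nothing else is forced ahead of K, so its earliest slot is position 1 + 1 = 2.

2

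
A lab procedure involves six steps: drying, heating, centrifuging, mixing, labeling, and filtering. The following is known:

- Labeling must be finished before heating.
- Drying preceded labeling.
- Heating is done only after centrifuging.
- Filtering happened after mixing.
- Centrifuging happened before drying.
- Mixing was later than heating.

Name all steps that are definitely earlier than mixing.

Directly stated before mixing: heating.
Centrifuging reaches mixing via centrifuging → heating → mixing.
Drying reaches mixing via drying → labeling → heating → mixing.
Labeling reaches mixing via labeling → heating → mixing.

centrifuging, drying, heating, labeling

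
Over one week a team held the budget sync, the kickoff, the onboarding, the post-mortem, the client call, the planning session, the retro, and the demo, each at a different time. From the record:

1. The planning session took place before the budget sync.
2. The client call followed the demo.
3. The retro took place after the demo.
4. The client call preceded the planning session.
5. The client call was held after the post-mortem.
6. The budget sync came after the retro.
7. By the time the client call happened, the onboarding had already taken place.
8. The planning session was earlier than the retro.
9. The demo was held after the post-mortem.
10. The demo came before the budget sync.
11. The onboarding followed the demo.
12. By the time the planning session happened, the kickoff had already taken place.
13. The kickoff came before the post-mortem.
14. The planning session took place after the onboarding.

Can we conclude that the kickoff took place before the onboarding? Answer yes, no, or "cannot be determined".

Chain the constraints: the kickoff → the post-mortem → the demo → the onboarding. Each link is directly stated, so the kickoff comes before the onboarding.

yes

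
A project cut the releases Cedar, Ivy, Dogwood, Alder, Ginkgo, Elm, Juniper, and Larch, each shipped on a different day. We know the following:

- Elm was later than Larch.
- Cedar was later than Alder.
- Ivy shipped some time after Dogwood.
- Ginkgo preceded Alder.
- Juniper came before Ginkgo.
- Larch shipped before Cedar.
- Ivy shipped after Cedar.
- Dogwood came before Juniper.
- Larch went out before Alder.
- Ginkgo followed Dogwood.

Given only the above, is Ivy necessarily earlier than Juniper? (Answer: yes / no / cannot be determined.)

Tracing the constraints gives Juniper → Ginkgo → Alder → Cedar → Ivy, so Juniper must come before Ivy.
That means Ivy cannot be before Juniper.

no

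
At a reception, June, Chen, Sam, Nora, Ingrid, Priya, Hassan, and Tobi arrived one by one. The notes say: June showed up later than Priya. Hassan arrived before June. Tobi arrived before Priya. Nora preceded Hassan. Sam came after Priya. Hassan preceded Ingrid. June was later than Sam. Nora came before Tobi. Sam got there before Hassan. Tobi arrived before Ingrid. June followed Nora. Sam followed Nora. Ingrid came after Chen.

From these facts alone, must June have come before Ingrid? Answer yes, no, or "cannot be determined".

No chain of stated constraints runs from June to Ingrid, and none runs from Ingrid to June either.
So the relative order of June and Ingrid is not fixed by the given facts.

cannot be determined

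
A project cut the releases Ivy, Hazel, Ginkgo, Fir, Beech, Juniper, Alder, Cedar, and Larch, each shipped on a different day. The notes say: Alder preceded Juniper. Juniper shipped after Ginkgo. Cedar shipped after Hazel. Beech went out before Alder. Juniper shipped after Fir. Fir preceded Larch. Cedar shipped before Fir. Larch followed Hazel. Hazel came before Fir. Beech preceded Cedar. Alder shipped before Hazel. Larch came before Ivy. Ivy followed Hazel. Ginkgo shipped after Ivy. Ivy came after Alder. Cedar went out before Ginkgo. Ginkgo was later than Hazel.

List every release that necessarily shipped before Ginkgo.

Alder, Beech, Cedar, Fir, Hazel, Ivy, Larch

Directly stated before Ginkgo: Cedar, Hazel, and Ivy.
Alder reaches Ginkgo via Alder → Hazel → Ginkgo.
Beech reaches Ginkgo via Beech → Cedar → Ginkgo.
Fir reaches Ginkgo via Fir → Larch → Ivy → Ginkgo.
Likewise Larch reaches Ginkgo by chaining the stated constraints.
No chain forces Juniper ahead of Ginkgo.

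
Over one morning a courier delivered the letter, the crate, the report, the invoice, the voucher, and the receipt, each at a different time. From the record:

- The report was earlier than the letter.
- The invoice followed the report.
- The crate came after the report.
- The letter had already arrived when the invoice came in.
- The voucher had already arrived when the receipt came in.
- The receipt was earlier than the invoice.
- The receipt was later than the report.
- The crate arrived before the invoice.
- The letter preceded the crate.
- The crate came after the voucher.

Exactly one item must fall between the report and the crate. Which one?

the letter

Tracing the constraints gives the report → the letter → the crate, so the letter sits after the report and before the crate.
No other item is forced both after the report and before the crate.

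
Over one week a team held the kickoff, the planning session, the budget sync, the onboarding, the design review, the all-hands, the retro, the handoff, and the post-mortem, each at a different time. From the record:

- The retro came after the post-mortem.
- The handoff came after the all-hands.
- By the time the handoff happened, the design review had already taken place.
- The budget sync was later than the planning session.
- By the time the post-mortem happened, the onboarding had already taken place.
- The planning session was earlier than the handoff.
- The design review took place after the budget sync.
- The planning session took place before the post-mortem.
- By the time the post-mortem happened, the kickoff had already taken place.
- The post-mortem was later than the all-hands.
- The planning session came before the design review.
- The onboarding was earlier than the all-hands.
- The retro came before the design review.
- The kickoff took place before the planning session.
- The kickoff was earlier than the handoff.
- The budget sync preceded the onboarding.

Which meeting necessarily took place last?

Every other meeting has a chain of constraints placing it before the handoff, so the handoff is last.

the handoff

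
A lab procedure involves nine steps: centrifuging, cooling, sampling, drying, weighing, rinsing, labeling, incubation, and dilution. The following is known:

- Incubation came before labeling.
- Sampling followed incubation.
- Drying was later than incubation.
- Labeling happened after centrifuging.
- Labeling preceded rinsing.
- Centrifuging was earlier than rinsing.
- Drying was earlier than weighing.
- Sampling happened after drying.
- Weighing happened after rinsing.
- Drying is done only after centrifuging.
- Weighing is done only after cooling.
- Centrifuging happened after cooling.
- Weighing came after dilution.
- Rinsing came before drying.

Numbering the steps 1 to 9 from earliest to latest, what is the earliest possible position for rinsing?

5

Centrifuging, cooling, incubation, and labeling must all come before rinsing — 4 forced predecessors.
Nothing else is forced ahead of rinsing, so its earliest slot is position 4 + 1 = 5.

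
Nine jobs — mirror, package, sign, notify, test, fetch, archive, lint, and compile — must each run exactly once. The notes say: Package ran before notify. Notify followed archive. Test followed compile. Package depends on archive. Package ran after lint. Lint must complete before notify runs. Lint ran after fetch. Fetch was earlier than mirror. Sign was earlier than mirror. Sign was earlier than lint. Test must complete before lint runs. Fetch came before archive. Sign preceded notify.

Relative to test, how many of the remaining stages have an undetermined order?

4

Forced before test: compile; forced after test: lint, notify, and package.
That leaves archive, fetch, mirror, and sign with no forced order relative to test — 4.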